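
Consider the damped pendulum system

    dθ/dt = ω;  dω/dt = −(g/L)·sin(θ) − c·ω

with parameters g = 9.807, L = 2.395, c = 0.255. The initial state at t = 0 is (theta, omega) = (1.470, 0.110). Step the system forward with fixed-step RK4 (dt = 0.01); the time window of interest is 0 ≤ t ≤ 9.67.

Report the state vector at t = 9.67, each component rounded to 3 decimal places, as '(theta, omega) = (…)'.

t=0.000: state=(1.470, 0.110)
step 1 (dt=0.01): k1=(0.110, -4.102), k2=(0.089, -4.097), k3=(0.090, -4.097), k4=(0.069, -4.092); state += dt/6·(k1+2k2+2k3+k4)
t=0.010: state=(1.471, 0.069)
t=0.020: state=(1.471, 0.028)
t=0.030: state=(1.471, -0.013)
continuing one RK4 step at a time; state shown every 50 steps (Δt=0.5):
t=0.500: state=(1.039, -1.753)
t=1.000: state=(-0.087, -2.404)
t=1.500: state=(-1.007, -1.046)
t=2.000: state=(-1.060, 0.801)
t=2.500: state=(-0.317, 1.956)
t=3.000: state=(0.596, 1.401)
t=3.500: state=(0.914, -0.172)
t=4.000: state=(0.475, -1.442)
t=4.500: state=(-0.304, -1.411)
t=5.000: state=(-0.733, -0.206)
t=5.500: state=(-0.510, 1.010)
t=6.000: state=(0.114, 1.269)
t=6.500: state=(0.565, 0.409)
t=7.000: state=(0.486, -0.678)
t=7.500: state=(0.004, -1.080)
t=8.000: state=(-0.423, -0.499)
t=8.500: state=(-0.437, 0.430)
t=9.000: state=(-0.074, 0.890)
t=9.500: state=(0.310, 0.521)
t=9.670: state=(0.377, 0.267)

(theta, omega) = (0.377, 0.267)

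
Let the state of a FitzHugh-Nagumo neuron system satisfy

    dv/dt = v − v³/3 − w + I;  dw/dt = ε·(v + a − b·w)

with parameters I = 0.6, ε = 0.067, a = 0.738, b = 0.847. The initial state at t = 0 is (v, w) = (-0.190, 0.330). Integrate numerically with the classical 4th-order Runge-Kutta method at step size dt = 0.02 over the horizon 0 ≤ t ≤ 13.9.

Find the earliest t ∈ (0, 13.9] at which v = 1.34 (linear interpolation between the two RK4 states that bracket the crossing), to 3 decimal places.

t = 3.615

t=0.000: state=(-0.190, 0.330)
step 1 (dt=0.02): k1=(0.082, 0.018), k2=(0.083, 0.018), k3=(0.083, 0.018), k4=(0.084, 0.018); state += dt/6·(k1+2k2+2k3+k4)
t=0.020: state=(-0.188, 0.330)
t=0.040: state=(-0.187, 0.331)
t=0.060: state=(-0.185, 0.331)
continuing one RK4 step at a time; state shown every 25 steps (Δt=0.5):
t=0.500: state=(-0.140, 0.340)
t=1.000: state=(-0.065, 0.351)
t=1.500: state=(0.051, 0.365)
t=2.000: state=(0.230, 0.384)
t=2.500: state=(0.502, 0.409)
t=3.000: state=(0.873, 0.445)
t=3.500: state=(1.263, 0.492)
t=3.600: state=(1.330, 0.503)
next step: t=3.620: state=(1.343, 0.505) — v has crossed 1.34
linear interpolation between t=3.600 (1.33047) and t=3.620 (1.34319) → t≈3.615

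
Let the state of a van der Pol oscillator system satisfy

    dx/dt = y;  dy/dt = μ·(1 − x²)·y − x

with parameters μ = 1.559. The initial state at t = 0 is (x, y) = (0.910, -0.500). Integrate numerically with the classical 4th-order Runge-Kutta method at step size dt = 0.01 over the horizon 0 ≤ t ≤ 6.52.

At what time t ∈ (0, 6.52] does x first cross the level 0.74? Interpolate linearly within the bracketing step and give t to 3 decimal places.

t=0.000: state=(0.910, -0.500)
step 1 (dt=0.01): k1=(-0.500, -1.044), k2=(-0.505, -1.046), k3=(-0.505, -1.046), k4=(-0.510, -1.049); state += dt/6·(k1+2k2+2k3+k4)
t=0.010: state=(0.905, -0.510)
t=0.020: state=(0.900, -0.521)
t=0.030: state=(0.895, -0.532)
continuing one RK4 step at a time; state shown every 25 steps (Δt=0.25):
t=0.250: state=(0.751, -0.786)
t=0.260: state=(0.743, -0.799)
next step: t=0.270: state=(0.735, -0.812) — x has crossed 0.74
linear interpolation between t=0.260 (0.74260) and t=0.270 (0.73455) → t≈0.263

t = 0.263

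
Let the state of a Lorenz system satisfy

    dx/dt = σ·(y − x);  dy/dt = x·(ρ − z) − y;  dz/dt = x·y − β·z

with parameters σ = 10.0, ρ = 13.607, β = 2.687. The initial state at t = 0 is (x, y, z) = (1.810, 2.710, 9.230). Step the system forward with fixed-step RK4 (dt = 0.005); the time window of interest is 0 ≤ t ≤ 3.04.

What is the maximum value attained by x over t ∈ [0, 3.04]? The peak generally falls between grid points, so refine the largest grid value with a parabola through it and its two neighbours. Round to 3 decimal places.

t=0.000: state=(1.810, 2.710, 9.230)
step 1 (dt=0.005): k1=(9.000, 5.212, -19.896), k2=(8.905, 5.389, -19.677), k3=(8.912, 5.386, -19.679), k4=(8.824, 5.563, -19.461); state += dt/6·(k1+2k2+2k3+k4)
t=0.005: state=(1.855, 2.737, 9.132)
t=0.010: state=(1.898, 2.766, 9.035)
t=0.015: state=(1.941, 2.796, 8.941)
continuing one RK4 step at a time; state shown every 20 steps (Δt=0.1):
t=0.100: state=(2.663, 3.580, 7.674)
t=0.200: state=(3.788, 5.166, 7.104)
t=0.300: state=(5.450, 7.370, 7.998)
t=0.400: state=(7.424, 9.254, 10.953)
t=0.500: state=(8.569, 8.770, 15.001)
t=0.600: state=(7.682, 5.885, 16.815)
t=0.700: state=(5.608, 3.575, 15.521)
t=0.800: state=(4.000, 2.880, 13.148)
t=0.900: state=(3.355, 3.143, 10.980)
t=1.000: state=(3.496, 3.960, 9.438)
t=1.100: state=(4.243, 5.261, 8.770)
t=1.200: state=(5.485, 6.908, 9.321)
t=1.300: state=(6.918, 8.226, 11.339)
t=1.400: state=(7.775, 8.031, 14.084)
t=1.500: state=(7.323, 6.239, 15.584)
t=1.600: state=(5.949, 4.486, 14.987)
t=1.700: state=(4.703, 3.758, 13.314)
t=1.800: state=(4.117, 3.882, 11.610)
t=1.900: state=(4.194, 4.558, 10.386)
t=2.000: state=(4.800, 5.623, 9.940)
t=2.100: state=(5.767, 6.825, 10.507)
t=2.200: state=(6.758, 7.583, 12.067)
t=2.300: state=(7.220, 7.250, 13.877)
t=2.400: state=(6.805, 6.010, 14.729)
t=2.500: state=(5.849, 4.852, 14.239)
t=2.600: state=(5.001, 4.360, 13.025)
t=2.700: state=(4.620, 4.500, 11.786)
t=2.800: state=(4.740, 5.084, 10.955)
t=2.900: state=(5.261, 5.928, 10.786)
t=3.000: state=(5.993, 6.738, 11.398)
t=3.040: state=(6.279, 6.954, 11.833)
largest grid value and its neighbours: x(0.505)=8.57618, x(0.510)=8.57763, x(0.515)=8.57330
parabola through these three points peaks at t≈0.509 with x≈8.57781

max x = 8.578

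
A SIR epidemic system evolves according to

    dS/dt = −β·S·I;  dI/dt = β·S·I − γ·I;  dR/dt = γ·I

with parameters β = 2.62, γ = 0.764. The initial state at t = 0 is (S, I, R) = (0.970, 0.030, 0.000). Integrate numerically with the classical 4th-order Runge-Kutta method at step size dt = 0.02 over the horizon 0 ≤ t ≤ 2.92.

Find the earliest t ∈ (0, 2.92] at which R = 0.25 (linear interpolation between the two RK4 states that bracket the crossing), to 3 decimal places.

t=0.000: state=(0.970, 0.030, 0.000)
step 1 (dt=0.02): k1=(-0.076, 0.053, 0.023), k2=(-0.078, 0.054, 0.023), k3=(-0.078, 0.054, 0.023), k4=(-0.079, 0.055, 0.024); state += dt/6·(k1+2k2+2k3+k4)
t=0.020: state=(0.968, 0.031, 0.000)
t=0.040: state=(0.967, 0.032, 0.001)
t=0.060: state=(0.965, 0.033, 0.001)
continuing one RK4 step at a time; state shown every 5 steps (Δt=0.1):
t=0.100: state=(0.962, 0.036, 0.003)
t=0.200: state=(0.952, 0.043, 0.005)
t=0.300: state=(0.940, 0.051, 0.009)
t=0.400: state=(0.927, 0.060, 0.013)
t=0.500: state=(0.911, 0.071, 0.018)
t=0.600: state=(0.893, 0.083, 0.024)
t=0.700: state=(0.872, 0.097, 0.031)
t=0.800: state=(0.849, 0.112, 0.039)
t=0.900: state=(0.822, 0.129, 0.048)
t=1.000: state=(0.793, 0.148, 0.059)
t=1.100: state=(0.761, 0.168, 0.071)
t=1.200: state=(0.726, 0.189, 0.084)
t=1.300: state=(0.689, 0.211, 0.100)
t=1.400: state=(0.650, 0.233, 0.117)
t=1.500: state=(0.610, 0.255, 0.135)
t=1.600: state=(0.569, 0.276, 0.156)
t=1.700: state=(0.528, 0.295, 0.177)
t=1.800: state=(0.487, 0.312, 0.201)
t=1.900: state=(0.448, 0.327, 0.225)
t=1.980: state=(0.418, 0.336, 0.245)
next step: t=2.000: state=(0.411, 0.339, 0.250) — R has crossed 0.25
linear interpolation between t=1.980 (0.24533) and t=2.000 (0.25048) → t≈1.998

t = 1.998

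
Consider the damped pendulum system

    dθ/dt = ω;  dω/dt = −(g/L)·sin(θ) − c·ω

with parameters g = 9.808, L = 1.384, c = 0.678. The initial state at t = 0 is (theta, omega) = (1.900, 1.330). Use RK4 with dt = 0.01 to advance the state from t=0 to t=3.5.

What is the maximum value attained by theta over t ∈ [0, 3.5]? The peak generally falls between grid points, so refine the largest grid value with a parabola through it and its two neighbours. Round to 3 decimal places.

t=0.000: state=(1.900, 1.330)
step 1 (dt=0.01): k1=(1.330, -7.608), k2=(1.292, -7.567), k3=(1.292, -7.567), k4=(1.254, -7.526); state += dt/6·(k1+2k2+2k3+k4)
t=0.010: state=(1.913, 1.254)
t=0.020: state=(1.925, 1.179)
t=0.030: state=(1.937, 1.105)
continuing one RK4 step at a time; state shown every 20 steps (Δt=0.2):
t=0.200: state=(2.024, -0.051)
t=0.400: state=(1.891, -1.261)
t=0.600: state=(1.523, -2.404)
t=0.800: state=(0.943, -3.336)
t=1.000: state=(0.232, -3.628)
t=1.200: state=(-0.446, -3.005)
t=1.400: state=(-0.929, -1.765)
t=1.600: state=(-1.144, -0.386)
t=1.800: state=(-1.092, 0.866)
t=2.000: state=(-0.815, 1.844)
t=2.200: state=(-0.386, 2.357)
t=2.400: state=(0.085, 2.245)
t=2.600: state=(0.475, 1.576)
t=2.800: state=(0.697, 0.625)
t=3.000: state=(0.724, -0.335)
t=3.200: state=(0.576, -1.106)
t=3.400: state=(0.305, -1.534)
t=3.500: state=(0.148, -1.587)
largest grid value and its neighbours: theta(0.180)=2.02343, theta(0.190)=2.02388, theta(0.200)=2.02369
parabola through these three points peaks at t≈0.192 with theta≈2.02389

max theta = 2.024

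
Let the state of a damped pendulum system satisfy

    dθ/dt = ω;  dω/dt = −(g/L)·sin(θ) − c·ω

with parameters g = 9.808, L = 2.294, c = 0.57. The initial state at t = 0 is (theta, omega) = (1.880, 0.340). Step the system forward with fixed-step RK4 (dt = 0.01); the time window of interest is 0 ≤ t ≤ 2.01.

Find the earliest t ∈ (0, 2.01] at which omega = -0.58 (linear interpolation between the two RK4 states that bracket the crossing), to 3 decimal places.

t=0.000: state=(1.880, 0.340)
step 1 (dt=0.01): k1=(0.340, -4.267), k2=(0.319, -4.252), k3=(0.319, -4.252), k4=(0.297, -4.238); state += dt/6·(k1+2k2+2k3+k4)
t=0.010: state=(1.883, 0.297)
t=0.020: state=(1.886, 0.255)
t=0.030: state=(1.888, 0.213)
continuing one RK4 step at a time; state shown every 10 steps (Δt=0.1):
t=0.100: state=(1.893, -0.073)
t=0.200: state=(1.866, -0.465)
t=0.230: state=(1.850, -0.579)
next step: t=0.240: state=(1.844, -0.617) — omega has crossed -0.58
linear interpolation between t=0.230 (-0.57895) and t=0.240 (-0.61667) → t≈0.230

t = 0.230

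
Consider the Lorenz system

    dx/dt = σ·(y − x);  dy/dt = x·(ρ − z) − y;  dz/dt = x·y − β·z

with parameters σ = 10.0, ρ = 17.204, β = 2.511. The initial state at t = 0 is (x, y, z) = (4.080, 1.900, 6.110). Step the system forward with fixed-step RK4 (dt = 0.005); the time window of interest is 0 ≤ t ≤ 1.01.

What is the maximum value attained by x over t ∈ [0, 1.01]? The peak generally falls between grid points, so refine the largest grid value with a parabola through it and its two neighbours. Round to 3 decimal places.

max x = 11.340

t=0.000: state=(4.080, 1.900, 6.110)
step 1 (dt=0.005): k1=(-21.800, 43.364, -7.590), k2=(-20.171, 42.727, -7.210), k3=(-20.228, 42.770, -7.210), k4=(-18.650, 42.171, -6.841); state += dt/6·(k1+2k2+2k3+k4)
t=0.005: state=(3.979, 2.114, 6.074)
t=0.010: state=(3.893, 2.322, 6.042)
t=0.015: state=(3.822, 2.525, 6.013)
continuing one RK4 step at a time; state shown every 10 steps (Δt=0.05):
t=0.050: state=(3.651, 3.868, 5.904)
t=0.100: state=(4.140, 5.785, 6.083)
t=0.150: state=(5.238, 7.945, 6.876)
t=0.200: state=(6.808, 10.332, 8.663)
t=0.250: state=(8.673, 12.470, 11.837)
t=0.300: state=(10.411, 13.317, 16.337)
t=0.350: state=(11.319, 11.822, 20.988)
t=0.400: state=(10.805, 8.284, 23.838)
t=0.450: state=(8.985, 4.515, 24.000)
t=0.500: state=(6.636, 1.976, 22.324)
t=0.550: state=(4.513, 0.787, 20.031)
t=0.600: state=(2.954, 0.435, 17.766)
t=0.650: state=(1.961, 0.463, 15.718)
t=0.700: state=(1.405, 0.631, 13.905)
t=0.750: state=(1.146, 0.851, 12.308)
t=0.800: state=(1.084, 1.111, 10.907)
t=0.850: state=(1.161, 1.433, 9.686)
t=0.900: state=(1.354, 1.855, 8.640)
t=0.950: state=(1.667, 2.425, 7.772)
t=1.000: state=(2.124, 3.208, 7.105)
t=1.010: state=(2.236, 3.396, 7.000)
largest grid value and its neighbours: x(0.355)=11.33667, x(0.360)=11.33909, x(0.365)=11.32608
parabola through these three points peaks at t≈0.358 with x≈11.34000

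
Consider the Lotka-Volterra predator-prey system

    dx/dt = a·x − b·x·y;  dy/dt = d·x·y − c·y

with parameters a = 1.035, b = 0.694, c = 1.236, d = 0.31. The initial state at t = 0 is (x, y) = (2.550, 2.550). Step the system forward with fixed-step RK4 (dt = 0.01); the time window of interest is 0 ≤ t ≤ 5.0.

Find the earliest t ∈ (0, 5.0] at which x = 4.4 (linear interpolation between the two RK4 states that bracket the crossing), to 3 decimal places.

t = 2.972

t=0.000: state=(2.550, 2.550)
step 1 (dt=0.01): k1=(-1.873, -1.136), k2=(-1.857, -1.141), k3=(-1.857, -1.141), k4=(-1.840, -1.146); state += dt/6·(k1+2k2+2k3+k4)
t=0.010: state=(2.531, 2.539)
t=0.020: state=(2.513, 2.527)
t=0.030: state=(2.495, 2.516)
continuing one RK4 step at a time; state shown every 20 steps (Δt=0.2):
t=0.200: state=(2.238, 2.309)
t=0.400: state=(2.033, 2.057)
t=0.600: state=(1.912, 1.815)
t=0.800: state=(1.857, 1.593)
t=1.000: state=(1.857, 1.395)
t=1.200: state=(1.905, 1.224)
t=1.400: state=(1.997, 1.079)
t=1.600: state=(2.133, 0.957)
t=1.800: state=(2.314, 0.858)
t=2.000: state=(2.541, 0.779)
t=2.200: state=(2.818, 0.718)
t=2.400: state=(3.147, 0.674)
t=2.600: state=(3.532, 0.648)
t=2.800: state=(3.975, 0.638)
t=2.970: state=(4.394, 0.645)
next step: t=2.980: state=(4.420, 0.646) — x has crossed 4.4
linear interpolation between t=2.970 (4.39442) and t=2.980 (4.42030) → t≈2.972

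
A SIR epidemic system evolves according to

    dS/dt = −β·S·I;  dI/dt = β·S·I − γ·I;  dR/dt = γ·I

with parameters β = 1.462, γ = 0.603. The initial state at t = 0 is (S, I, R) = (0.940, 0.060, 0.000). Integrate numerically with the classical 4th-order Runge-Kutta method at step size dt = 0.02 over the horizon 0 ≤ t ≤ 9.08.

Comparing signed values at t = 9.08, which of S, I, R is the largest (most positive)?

largest component: R

t=0.000: state=(0.940, 0.060, 0.000)
step 1 (dt=0.02): k1=(-0.082, 0.046, 0.036), k2=(-0.083, 0.047, 0.036), k3=(-0.083, 0.047, 0.036), k4=(-0.084, 0.047, 0.037); state += dt/6·(k1+2k2+2k3+k4)
t=0.020: state=(0.938, 0.061, 0.001)
t=0.040: state=(0.937, 0.062, 0.001)
t=0.060: state=(0.935, 0.063, 0.002)
continuing one RK4 step at a time; state shown every 25 steps (Δt=0.5):
t=0.500: state=(0.891, 0.087, 0.022)
t=1.000: state=(0.827, 0.120, 0.053)
t=1.500: state=(0.747, 0.158, 0.095)
t=2.000: state=(0.656, 0.196, 0.148)
t=2.500: state=(0.562, 0.226, 0.212)
t=3.000: state=(0.473, 0.244, 0.283)
t=3.500: state=(0.395, 0.247, 0.358)
t=4.000: state=(0.330, 0.238, 0.431)
t=4.500: state=(0.279, 0.220, 0.501)
t=5.000: state=(0.240, 0.197, 0.564)
t=5.500: state=(0.210, 0.171, 0.619)
t=6.000: state=(0.187, 0.146, 0.667)
t=6.500: state=(0.169, 0.123, 0.708)
t=7.000: state=(0.156, 0.103, 0.742)
t=7.500: state=(0.145, 0.085, 0.770)
t=8.000: state=(0.137, 0.070, 0.793)
t=8.500: state=(0.131, 0.057, 0.812)
t=9.000: state=(0.126, 0.046, 0.827)
t=9.080: state=(0.126, 0.045, 0.830)
compare at T: S=0.126, I=0.045, R=0.830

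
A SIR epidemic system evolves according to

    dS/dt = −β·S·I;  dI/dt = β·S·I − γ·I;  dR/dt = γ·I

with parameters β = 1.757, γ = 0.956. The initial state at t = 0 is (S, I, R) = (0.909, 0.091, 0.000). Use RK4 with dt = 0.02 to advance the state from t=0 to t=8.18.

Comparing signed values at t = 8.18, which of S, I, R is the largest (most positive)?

largest component: R

t=0.000: state=(0.909, 0.091, 0.000)
step 1 (dt=0.02): k1=(-0.145, 0.058, 0.087), k2=(-0.146, 0.058, 0.088), k3=(-0.146, 0.058, 0.088), k4=(-0.147, 0.059, 0.088); state += dt/6·(k1+2k2+2k3+k4)
t=0.020: state=(0.906, 0.092, 0.002)
t=0.040: state=(0.903, 0.093, 0.004)
t=0.060: state=(0.900, 0.095, 0.005)
continuing one RK4 step at a time; state shown every 25 steps (Δt=0.5):
t=0.500: state=(0.828, 0.121, 0.051)
t=1.000: state=(0.735, 0.149, 0.116)
t=1.500: state=(0.639, 0.169, 0.192)
t=2.000: state=(0.548, 0.177, 0.275)
t=2.500: state=(0.470, 0.171, 0.359)
t=3.000: state=(0.407, 0.156, 0.437)
t=3.500: state=(0.358, 0.135, 0.507)
t=4.000: state=(0.321, 0.113, 0.566)
t=4.500: state=(0.294, 0.091, 0.615)
t=5.000: state=(0.273, 0.073, 0.654)
t=5.500: state=(0.258, 0.057, 0.685)
t=6.000: state=(0.247, 0.044, 0.709)
t=6.500: state=(0.239, 0.034, 0.727)
t=7.000: state=(0.233, 0.026, 0.742)
t=7.500: state=(0.228, 0.020, 0.752)
t=8.000: state=(0.225, 0.015, 0.761)
t=8.180: state=(0.224, 0.013, 0.763)
compare at T: S=0.224, I=0.013, R=0.763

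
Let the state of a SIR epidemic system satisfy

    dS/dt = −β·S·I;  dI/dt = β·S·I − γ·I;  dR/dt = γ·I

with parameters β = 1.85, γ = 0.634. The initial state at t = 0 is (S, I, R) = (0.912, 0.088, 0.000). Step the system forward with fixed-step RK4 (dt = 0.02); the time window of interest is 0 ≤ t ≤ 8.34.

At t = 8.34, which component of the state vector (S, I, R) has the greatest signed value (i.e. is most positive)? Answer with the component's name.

largest component: R

t=0.000: state=(0.912, 0.088, 0.000)
step 1 (dt=0.02): k1=(-0.148, 0.093, 0.056), k2=(-0.150, 0.093, 0.056), k3=(-0.150, 0.093, 0.056), k4=(-0.151, 0.094, 0.057); state += dt/6·(k1+2k2+2k3+k4)
t=0.020: state=(0.909, 0.090, 0.001)
t=0.040: state=(0.906, 0.092, 0.002)
t=0.060: state=(0.903, 0.094, 0.003)
continuing one RK4 step at a time; state shown every 25 steps (Δt=0.5):
t=0.500: state=(0.821, 0.143, 0.036)
t=1.000: state=(0.697, 0.211, 0.092)
t=1.500: state=(0.556, 0.274, 0.169)
t=2.000: state=(0.423, 0.314, 0.264)
t=2.500: state=(0.314, 0.321, 0.365)
t=3.000: state=(0.236, 0.301, 0.464)
t=3.500: state=(0.181, 0.265, 0.554)
t=4.000: state=(0.145, 0.224, 0.631)
t=4.500: state=(0.120, 0.184, 0.696)
t=5.000: state=(0.103, 0.149, 0.749)
t=5.500: state=(0.091, 0.118, 0.791)
t=6.000: state=(0.082, 0.093, 0.824)
t=6.500: state=(0.076, 0.073, 0.851)
t=7.000: state=(0.072, 0.057, 0.871)
t=7.500: state=(0.069, 0.044, 0.887)
t=8.000: state=(0.066, 0.034, 0.900)
t=8.340: state=(0.065, 0.029, 0.906)
compare at T: S=0.065, I=0.029, R=0.906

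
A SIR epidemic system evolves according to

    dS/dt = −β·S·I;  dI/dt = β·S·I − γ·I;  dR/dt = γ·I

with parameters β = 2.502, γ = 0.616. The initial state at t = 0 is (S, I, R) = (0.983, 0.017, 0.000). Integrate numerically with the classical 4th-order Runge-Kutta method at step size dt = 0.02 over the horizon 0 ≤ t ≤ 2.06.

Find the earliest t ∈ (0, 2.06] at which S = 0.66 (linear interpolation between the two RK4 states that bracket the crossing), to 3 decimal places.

t = 1.686

t=0.000: state=(0.983, 0.017, 0.000)
step 1 (dt=0.02): k1=(-0.042, 0.031, 0.010), k2=(-0.043, 0.032, 0.011), k3=(-0.043, 0.032, 0.011), k4=(-0.043, 0.032, 0.011); state += dt/6·(k1+2k2+2k3+k4)
t=0.020: state=(0.982, 0.018, 0.000)
t=0.040: state=(0.981, 0.018, 0.000)
t=0.060: state=(0.980, 0.019, 0.001)
continuing one RK4 step at a time; state shown every 5 steps (Δt=0.1):
t=0.100: state=(0.978, 0.020, 0.001)
t=0.200: state=(0.973, 0.025, 0.003)
t=0.300: state=(0.966, 0.029, 0.004)
t=0.400: state=(0.959, 0.035, 0.006)
t=0.500: state=(0.949, 0.042, 0.009)
t=0.600: state=(0.939, 0.050, 0.011)
t=0.700: state=(0.926, 0.059, 0.015)
t=0.800: state=(0.911, 0.070, 0.019)
t=0.900: state=(0.894, 0.083, 0.023)
t=1.000: state=(0.874, 0.097, 0.029)
t=1.100: state=(0.851, 0.113, 0.035)
t=1.200: state=(0.826, 0.131, 0.043)
t=1.300: state=(0.797, 0.151, 0.052)
t=1.400: state=(0.765, 0.173, 0.062)
t=1.500: state=(0.731, 0.196, 0.073)
t=1.600: state=(0.694, 0.220, 0.086)
t=1.680: state=(0.662, 0.240, 0.097)
next step: t=1.700: state=(0.654, 0.245, 0.100) — S has crossed 0.66
linear interpolation between t=1.680 (0.66248) and t=1.700 (0.65448) → t≈1.686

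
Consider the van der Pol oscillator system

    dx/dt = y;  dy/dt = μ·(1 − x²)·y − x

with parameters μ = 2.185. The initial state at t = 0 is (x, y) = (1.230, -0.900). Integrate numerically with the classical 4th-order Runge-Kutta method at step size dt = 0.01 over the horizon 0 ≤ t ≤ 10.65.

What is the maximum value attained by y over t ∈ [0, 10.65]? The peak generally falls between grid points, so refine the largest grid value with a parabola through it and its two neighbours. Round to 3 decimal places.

t=0.000: state=(1.230, -0.900)
step 1 (dt=0.01): k1=(-0.900, -0.221), k2=(-0.901, -0.237), k3=(-0.901, -0.237), k4=(-0.902, -0.253); state += dt/6·(k1+2k2+2k3+k4)
t=0.010: state=(1.221, -0.902)
t=0.020: state=(1.212, -0.905)
t=0.030: state=(1.203, -0.908)
continuing one RK4 step at a time; state shown every 50 steps (Δt=0.5):
t=0.500: state=(0.682, -1.462)
t=1.000: state=(-0.563, -3.905)
t=1.500: state=(-1.997, -0.640)
t=2.000: state=(-1.982, 0.270)
t=2.500: state=(-1.827, 0.337)
t=3.000: state=(-1.644, 0.400)
t=3.500: state=(-1.421, 0.507)
t=4.000: state=(-1.118, 0.737)
t=4.500: state=(-0.611, 1.440)
t=5.000: state=(0.637, 3.858)
t=5.500: state=(1.984, 0.563)
t=6.000: state=(1.958, -0.276)
t=6.500: state=(1.801, -0.345)
t=7.000: state=(1.613, -0.412)
t=7.500: state=(1.380, -0.531)
t=8.000: state=(1.058, -0.798)
t=8.500: state=(0.490, -1.666)
t=9.000: state=(-0.947, -4.044)
t=9.500: state=(-2.013, -0.216)
t=10.000: state=(-1.936, 0.292)
t=10.500: state=(-1.774, 0.354)
t=10.650: state=(-1.719, 0.372)
largest grid value and its neighbours: y(5.070)=4.04180, y(5.080)=4.04354, y(5.090)=4.03804
parabola through these three points peaks at t≈5.077 with y≈4.04378

max y = 4.044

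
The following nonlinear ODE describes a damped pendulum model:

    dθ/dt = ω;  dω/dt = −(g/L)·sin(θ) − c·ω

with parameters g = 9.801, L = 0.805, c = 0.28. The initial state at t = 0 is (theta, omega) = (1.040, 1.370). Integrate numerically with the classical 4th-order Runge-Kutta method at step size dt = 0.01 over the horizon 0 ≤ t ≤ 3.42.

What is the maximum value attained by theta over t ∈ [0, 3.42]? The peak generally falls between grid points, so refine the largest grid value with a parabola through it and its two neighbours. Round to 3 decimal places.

t=0.000: state=(1.040, 1.370)
step 1 (dt=0.01): k1=(1.370, -10.884), k2=(1.316, -10.910), k3=(1.315, -10.909), k4=(1.261, -10.933); state += dt/6·(k1+2k2+2k3+k4)
t=0.010: state=(1.053, 1.261)
t=0.020: state=(1.065, 1.151)
t=0.030: state=(1.076, 1.041)
continuing one RK4 step at a time; state shown every 20 steps (Δt=0.2):
t=0.200: state=(1.094, -0.819)
t=0.400: state=(0.734, -2.681)
t=0.600: state=(0.092, -3.491)
t=0.800: state=(-0.555, -2.731)
t=1.000: state=(-0.931, -0.935)
t=1.200: state=(-0.917, 1.052)
t=1.400: state=(-0.539, 2.603)
t=1.600: state=(0.049, 3.038)
t=1.800: state=(0.583, 2.106)
t=2.000: state=(0.839, 0.397)
t=2.200: state=(0.739, -1.352)
t=2.400: state=(0.337, -2.519)
t=2.600: state=(-0.191, -2.548)
t=2.800: state=(-0.606, -1.453)
t=3.000: state=(-0.739, 0.150)
t=3.200: state=(-0.555, 1.611)
t=3.400: state=(-0.143, 2.350)
t=3.420: state=(-0.095, 2.366)
largest grid value and its neighbours: theta(0.110)=1.12414, theta(0.120)=1.12517, theta(0.130)=1.12509
parabola through these three points peaks at t≈0.124 with theta≈1.12527

max theta = 1.125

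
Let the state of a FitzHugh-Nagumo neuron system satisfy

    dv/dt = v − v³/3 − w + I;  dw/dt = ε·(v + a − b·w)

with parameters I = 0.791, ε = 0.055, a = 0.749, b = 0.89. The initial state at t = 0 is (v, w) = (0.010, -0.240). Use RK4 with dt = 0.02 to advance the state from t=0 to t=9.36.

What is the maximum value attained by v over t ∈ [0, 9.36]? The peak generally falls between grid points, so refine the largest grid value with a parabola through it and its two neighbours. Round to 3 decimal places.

t=0.000: state=(0.010, -0.240)
step 1 (dt=0.02): k1=(1.041, 0.053), k2=(1.051, 0.054), k3=(1.051, 0.054), k4=(1.061, 0.055); state += dt/6·(k1+2k2+2k3+k4)
t=0.020: state=(0.031, -0.239)
t=0.040: state=(0.052, -0.238)
t=0.060: state=(0.074, -0.237)
continuing one RK4 step at a time; state shown every 25 steps (Δt=0.5):
t=0.500: state=(0.664, -0.205)
t=1.000: state=(1.452, -0.151)
t=1.500: state=(1.905, -0.080)
t=2.000: state=(2.019, -0.004)
t=2.500: state=(2.025, 0.071)
t=3.000: state=(2.007, 0.145)
t=3.500: state=(1.985, 0.216)
t=4.000: state=(1.961, 0.284)
t=4.500: state=(1.938, 0.351)
t=5.000: state=(1.914, 0.415)
t=5.500: state=(1.890, 0.477)
t=6.000: state=(1.867, 0.537)
t=6.500: state=(1.843, 0.595)
t=7.000: state=(1.819, 0.650)
t=7.500: state=(1.796, 0.704)
t=8.000: state=(1.772, 0.756)
t=8.500: state=(1.748, 0.806)
t=9.000: state=(1.724, 0.854)
t=9.360: state=(1.707, 0.887)
largest grid value and its neighbours: v(2.260)=2.02777, v(2.280)=2.02782, v(2.300)=2.02781
parabola through these three points peaks at t≈2.287 with v≈2.02782

max v = 2.028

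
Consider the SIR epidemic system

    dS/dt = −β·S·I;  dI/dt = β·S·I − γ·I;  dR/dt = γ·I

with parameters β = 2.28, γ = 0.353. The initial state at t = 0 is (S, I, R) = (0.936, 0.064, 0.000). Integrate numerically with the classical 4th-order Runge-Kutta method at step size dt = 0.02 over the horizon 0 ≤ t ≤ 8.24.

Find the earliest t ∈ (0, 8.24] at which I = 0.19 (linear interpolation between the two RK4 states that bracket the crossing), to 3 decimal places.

t = 0.667

t=0.000: state=(0.936, 0.064, 0.000)
step 1 (dt=0.02): k1=(-0.137, 0.114, 0.023), k2=(-0.139, 0.116, 0.023), k3=(-0.139, 0.116, 0.023), k4=(-0.141, 0.118, 0.023); state += dt/6·(k1+2k2+2k3+k4)
t=0.020: state=(0.933, 0.066, 0.000)
t=0.040: state=(0.930, 0.069, 0.001)
t=0.060: state=(0.927, 0.071, 0.001)
continuing one RK4 step at a time; state shown every 25 steps (Δt=0.5):
t=0.500: state=(0.834, 0.148, 0.018)
t=0.660: state=(0.785, 0.188, 0.027)
next step: t=0.680: state=(0.778, 0.194, 0.029) — I has crossed 0.19
linear interpolation between t=0.660 (0.18814) and t=0.680 (0.19360) → t≈0.667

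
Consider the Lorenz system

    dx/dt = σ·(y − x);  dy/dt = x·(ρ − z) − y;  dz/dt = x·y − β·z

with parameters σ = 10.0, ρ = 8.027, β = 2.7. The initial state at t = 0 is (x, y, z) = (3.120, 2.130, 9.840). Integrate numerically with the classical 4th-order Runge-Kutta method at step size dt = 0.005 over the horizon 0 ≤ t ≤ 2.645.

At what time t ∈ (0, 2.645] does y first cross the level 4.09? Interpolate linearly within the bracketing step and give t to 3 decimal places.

t = 0.622

t=0.000: state=(3.120, 2.130, 9.840)
step 1 (dt=0.005): k1=(-9.900, -7.787, -19.922), k2=(-9.847, -7.568, -19.901), k3=(-9.843, -7.569, -19.899), k4=(-9.786, -7.354, -19.875); state += dt/6·(k1+2k2+2k3+k4)
t=0.005: state=(3.071, 2.092, 9.741)
t=0.010: state=(3.022, 2.056, 9.641)
t=0.015: state=(2.974, 2.023, 9.542)
continuing one RK4 step at a time; state shown every 20 steps (Δt=0.1):
t=0.100: state=(2.306, 1.704, 7.947)
t=0.200: state=(1.915, 1.717, 6.372)
t=0.300: state=(1.870, 1.962, 5.163)
t=0.400: state=(2.077, 2.395, 4.315)
t=0.500: state=(2.502, 3.032, 3.838)
t=0.600: state=(3.139, 3.880, 3.788)
t=0.620: state=(3.291, 4.072, 3.838)
next step: t=0.625: state=(3.330, 4.121, 3.853) — y has crossed 4.09
linear interpolation between t=0.620 (4.07197) and t=0.625 (4.12071) → t≈0.622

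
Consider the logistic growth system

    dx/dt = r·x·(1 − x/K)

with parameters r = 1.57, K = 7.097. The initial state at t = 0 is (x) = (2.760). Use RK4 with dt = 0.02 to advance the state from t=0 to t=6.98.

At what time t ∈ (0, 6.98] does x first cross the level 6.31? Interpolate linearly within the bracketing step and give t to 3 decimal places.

t = 1.614

t=0.000: state=(2.760)
step 1 (dt=0.02): k1=(2.648), k2=(2.657), k3=(2.657), k4=(2.666); state += dt/6·(k1+2k2+2k3+k4)
t=0.020: state=(2.813)
t=0.040: state=(2.867)
t=0.060: state=(2.920)
continuing one RK4 step at a time; state shown every 25 steps (Δt=0.5):
t=0.500: state=(4.134)
t=1.000: state=(5.348)
t=1.500: state=(6.176)
t=1.600: state=(6.295)
next step: t=1.620: state=(6.317) — x has crossed 6.31
linear interpolation between t=1.600 (6.29475) and t=1.620 (6.31682) → t≈1.614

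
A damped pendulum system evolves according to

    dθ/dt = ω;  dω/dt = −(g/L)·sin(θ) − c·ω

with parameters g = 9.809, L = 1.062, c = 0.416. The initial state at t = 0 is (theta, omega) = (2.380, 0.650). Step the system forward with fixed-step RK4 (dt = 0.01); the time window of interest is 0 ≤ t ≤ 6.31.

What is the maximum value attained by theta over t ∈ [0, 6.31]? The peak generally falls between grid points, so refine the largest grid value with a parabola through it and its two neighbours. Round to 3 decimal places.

t=0.000: state=(2.380, 0.650)
step 1 (dt=0.01): k1=(0.650, -6.644), k2=(0.617, -6.609), k3=(0.617, -6.610), k4=(0.584, -6.575); state += dt/6·(k1+2k2+2k3+k4)
t=0.010: state=(2.386, 0.584)
t=0.020: state=(2.392, 0.518)
t=0.030: state=(2.397, 0.454)
continuing one RK4 step at a time; state shown every 25 steps (Δt=0.25):
t=0.250: state=(2.346, -0.904)
t=0.500: state=(1.913, -2.621)
t=0.750: state=(1.019, -4.476)
t=1.000: state=(-0.200, -4.848)
t=1.250: state=(-1.204, -2.934)
t=1.500: state=(-1.628, -0.478)
t=1.750: state=(-1.463, 1.759)
t=2.000: state=(-0.782, 3.551)
t=2.250: state=(0.183, 3.816)
t=2.500: state=(0.963, 2.206)
t=2.750: state=(1.239, -0.007)
t=3.000: state=(0.979, -2.000)
t=3.250: state=(0.310, -3.126)
t=3.500: state=(-0.445, -2.636)
t=3.750: state=(-0.907, -0.949)
t=4.000: state=(-0.906, 0.922)
t=4.250: state=(-0.489, 2.270)
t=4.500: state=(0.128, 2.429)
t=4.750: state=(0.619, 1.342)
t=5.000: state=(0.758, -0.240)
t=5.250: state=(0.520, -1.566)
t=5.500: state=(0.048, -2.032)
t=5.750: state=(-0.403, -1.411)
t=6.000: state=(-0.605, -0.161)
t=6.250: state=(-0.488, 1.039)
t=6.310: state=(-0.419, 1.253)
largest grid value and its neighbours: theta(0.090)=2.41233, theta(0.100)=2.41278, theta(0.110)=2.41261
parabola through these three points peaks at t≈0.102 with theta≈2.41279

max theta = 2.413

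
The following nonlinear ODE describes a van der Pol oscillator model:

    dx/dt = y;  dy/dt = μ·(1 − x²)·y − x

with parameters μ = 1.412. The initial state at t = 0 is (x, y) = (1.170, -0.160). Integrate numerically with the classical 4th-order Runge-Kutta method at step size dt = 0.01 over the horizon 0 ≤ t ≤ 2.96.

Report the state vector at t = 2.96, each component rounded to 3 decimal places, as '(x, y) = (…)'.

(x, y) = (-1.762, 0.477)

t=0.000: state=(1.170, -0.160)
step 1 (dt=0.01): k1=(-0.160, -1.087), k2=(-0.165, -1.083), k3=(-0.165, -1.083), k4=(-0.171, -1.080); state += dt/6·(k1+2k2+2k3+k4)
t=0.010: state=(1.168, -0.171)
t=0.020: state=(1.167, -0.182)
t=0.030: state=(1.165, -0.192)
continuing one RK4 step at a time; state shown every 10 steps (Δt=0.1):
t=0.100: state=(1.149, -0.266)
t=0.200: state=(1.117, -0.366)
t=0.300: state=(1.075, -0.464)
t=0.400: state=(1.024, -0.562)
t=0.500: state=(0.963, -0.662)
t=0.600: state=(0.892, -0.769)
t=0.700: state=(0.809, -0.887)
t=0.800: state=(0.714, -1.019)
t=0.900: state=(0.604, -1.173)
t=1.000: state=(0.478, -1.352)
t=1.100: state=(0.333, -1.565)
t=1.200: state=(0.164, -1.812)
t=1.300: state=(-0.031, -2.093)
t=1.400: state=(-0.255, -2.387)
t=1.500: state=(-0.507, -2.652)
t=1.600: state=(-0.782, -2.812)
t=1.700: state=(-1.063, -2.776)
t=1.800: state=(-1.329, -2.493)
t=1.900: state=(-1.555, -2.003)
t=2.000: state=(-1.726, -1.428)
t=2.100: state=(-1.842, -0.893)
t=2.200: state=(-1.909, -0.467)
t=2.300: state=(-1.939, -0.159)
t=2.400: state=(-1.944, 0.053)
t=2.500: state=(-1.931, 0.197)
t=2.600: state=(-1.906, 0.295)
t=2.700: state=(-1.873, 0.364)
t=2.800: state=(-1.834, 0.415)
t=2.900: state=(-1.790, 0.456)
t=2.960: state=(-1.762, 0.477)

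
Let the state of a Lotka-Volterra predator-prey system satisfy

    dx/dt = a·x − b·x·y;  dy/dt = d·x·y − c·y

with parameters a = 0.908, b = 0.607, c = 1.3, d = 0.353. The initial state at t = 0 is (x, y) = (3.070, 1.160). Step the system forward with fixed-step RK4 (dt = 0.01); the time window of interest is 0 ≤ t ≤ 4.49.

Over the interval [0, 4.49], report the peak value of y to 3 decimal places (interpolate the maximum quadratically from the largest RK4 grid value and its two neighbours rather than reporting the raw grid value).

max y = 2.032

t=0.000: state=(3.070, 1.160)
step 1 (dt=0.01): k1=(0.626, -0.251), k2=(0.629, -0.249), k3=(0.629, -0.249), k4=(0.632, -0.248); state += dt/6·(k1+2k2+2k3+k4)
t=0.010: state=(3.076, 1.158)
t=0.020: state=(3.083, 1.155)
t=0.030: state=(3.089, 1.153)
continuing one RK4 step at a time; state shown every 20 steps (Δt=0.2):
t=0.200: state=(3.207, 1.116)
t=0.400: state=(3.365, 1.085)
t=0.600: state=(3.541, 1.068)
t=0.800: state=(3.731, 1.064)
t=1.000: state=(3.930, 1.075)
t=1.200: state=(4.130, 1.102)
t=1.400: state=(4.322, 1.145)
t=1.600: state=(4.494, 1.205)
t=1.800: state=(4.634, 1.283)
t=2.000: state=(4.729, 1.377)
t=2.200: state=(4.767, 1.485)
t=2.400: state=(4.740, 1.603)
t=2.600: state=(4.645, 1.722)
t=2.800: state=(4.488, 1.833)
t=3.000: state=(4.283, 1.927)
t=3.200: state=(4.046, 1.994)
t=3.400: state=(3.800, 2.028)
t=3.600: state=(3.561, 2.027)
t=3.800: state=(3.344, 1.994)
t=4.000: state=(3.159, 1.934)
t=4.200: state=(3.009, 1.854)
t=4.400: state=(2.897, 1.760)
t=4.490: state=(2.859, 1.716)
largest grid value and its neighbours: y(3.490)=2.03197, y(3.500)=2.03198, y(3.510)=2.03191
parabola through these three points peaks at t≈3.497 with y≈2.03198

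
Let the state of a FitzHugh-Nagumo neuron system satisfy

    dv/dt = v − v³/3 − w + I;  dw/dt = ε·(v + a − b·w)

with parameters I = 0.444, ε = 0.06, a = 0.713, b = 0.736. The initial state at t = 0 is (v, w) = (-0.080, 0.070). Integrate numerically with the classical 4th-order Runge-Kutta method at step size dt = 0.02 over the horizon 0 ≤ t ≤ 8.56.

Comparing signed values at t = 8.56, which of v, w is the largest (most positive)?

t=0.000: state=(-0.080, 0.070)
step 1 (dt=0.02): k1=(0.294, 0.035), k2=(0.297, 0.035), k3=(0.297, 0.035), k4=(0.299, 0.035); state += dt/6·(k1+2k2+2k3+k4)
t=0.020: state=(-0.074, 0.071)
t=0.040: state=(-0.068, 0.071)
t=0.060: state=(-0.062, 0.072)
continuing one RK4 step at a time; state shown every 25 steps (Δt=0.5):
t=0.500: state=(0.105, 0.090)
t=1.000: state=(0.392, 0.116)
t=1.500: state=(0.804, 0.152)
t=2.000: state=(1.261, 0.201)
t=2.500: state=(1.585, 0.260)
t=3.000: state=(1.722, 0.325)
t=3.500: state=(1.754, 0.391)
t=4.000: state=(1.745, 0.456)
t=4.500: state=(1.721, 0.518)
t=5.000: state=(1.693, 0.579)
t=5.500: state=(1.663, 0.637)
t=6.000: state=(1.631, 0.693)
t=6.500: state=(1.598, 0.747)
t=7.000: state=(1.565, 0.799)
t=7.500: state=(1.531, 0.848)
t=8.000: state=(1.496, 0.896)
t=8.500: state=(1.459, 0.941)
t=8.560: state=(1.455, 0.947)
compare at T: v=1.455, w=0.947

largest component: v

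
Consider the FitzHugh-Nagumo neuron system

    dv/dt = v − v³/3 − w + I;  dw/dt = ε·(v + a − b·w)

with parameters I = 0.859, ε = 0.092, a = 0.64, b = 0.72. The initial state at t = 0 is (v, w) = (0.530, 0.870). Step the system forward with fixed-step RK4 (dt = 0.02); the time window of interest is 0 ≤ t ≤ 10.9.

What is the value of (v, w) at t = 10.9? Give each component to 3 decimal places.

(v, w) = (0.559, 1.716)

t=0.000: state=(0.530, 0.870)
step 1 (dt=0.02): k1=(0.469, 0.050), k2=(0.472, 0.050), k3=(0.472, 0.050), k4=(0.475, 0.051); state += dt/6·(k1+2k2+2k3+k4)
t=0.020: state=(0.539, 0.871)
t=0.040: state=(0.549, 0.872)
t=0.060: state=(0.559, 0.873)
continuing one RK4 step at a time; state shown every 25 steps (Δt=0.5):
t=0.500: state=(0.797, 0.900)
t=1.000: state=(1.095, 0.943)
t=1.500: state=(1.342, 0.997)
t=2.000: state=(1.488, 1.058)
t=2.500: state=(1.546, 1.121)
t=3.000: state=(1.552, 1.184)
t=3.500: state=(1.533, 1.244)
t=4.000: state=(1.502, 1.301)
t=4.500: state=(1.465, 1.355)
t=5.000: state=(1.424, 1.405)
t=5.500: state=(1.381, 1.452)
t=6.000: state=(1.335, 1.495)
t=6.500: state=(1.287, 1.534)
t=7.000: state=(1.236, 1.570)
t=7.500: state=(1.182, 1.603)
t=8.000: state=(1.123, 1.632)
t=8.500: state=(1.059, 1.657)
t=9.000: state=(0.988, 1.678)
t=9.500: state=(0.905, 1.695)
t=10.000: state=(0.807, 1.708)
t=10.500: state=(0.685, 1.715)
t=10.900: state=(0.559, 1.716)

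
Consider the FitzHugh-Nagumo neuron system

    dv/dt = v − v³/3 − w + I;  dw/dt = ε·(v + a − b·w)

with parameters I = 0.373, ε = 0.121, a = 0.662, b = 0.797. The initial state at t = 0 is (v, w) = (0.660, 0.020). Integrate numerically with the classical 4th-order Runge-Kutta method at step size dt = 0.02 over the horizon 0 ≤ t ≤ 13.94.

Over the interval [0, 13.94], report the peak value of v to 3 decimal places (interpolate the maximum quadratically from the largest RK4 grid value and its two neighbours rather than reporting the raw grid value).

max v = 1.692

t=0.000: state=(0.660, 0.020)
step 1 (dt=0.02): k1=(0.917, 0.158), k2=(0.921, 0.159), k3=(0.921, 0.159), k4=(0.924, 0.160); state += dt/6·(k1+2k2+2k3+k4)
t=0.020: state=(0.678, 0.023)
t=0.040: state=(0.697, 0.026)
t=0.060: state=(0.716, 0.030)
continuing one RK4 step at a time; state shown every 25 steps (Δt=0.5):
t=0.500: state=(1.134, 0.111)
t=1.000: state=(1.501, 0.224)
t=1.500: state=(1.663, 0.347)
t=2.000: state=(1.691, 0.469)
t=2.500: state=(1.663, 0.585)
t=3.000: state=(1.614, 0.694)
t=3.500: state=(1.557, 0.794)
t=4.000: state=(1.494, 0.886)
t=4.500: state=(1.427, 0.969)
t=5.000: state=(1.356, 1.045)
t=5.500: state=(1.279, 1.113)
t=6.000: state=(1.197, 1.173)
t=6.500: state=(1.104, 1.225)
t=7.000: state=(0.999, 1.268)
t=7.500: state=(0.873, 1.303)
t=8.000: state=(0.715, 1.328)
t=8.500: state=(0.501, 1.341)
t=9.000: state=(0.185, 1.337)
t=9.500: state=(-0.314, 1.311)
t=10.000: state=(-1.036, 1.249)
t=10.500: state=(-1.676, 1.147)
t=11.000: state=(-1.924, 1.024)
t=11.500: state=(-1.958, 0.900)
t=12.000: state=(-1.934, 0.782)
t=12.500: state=(-1.896, 0.671)
t=13.000: state=(-1.856, 0.568)
t=13.500: state=(-1.816, 0.472)
t=13.940: state=(-1.780, 0.393)
largest grid value and its neighbours: v(1.900)=1.69165, v(1.920)=1.69172, v(1.940)=1.69169
parabola through these three points peaks at t≈1.924 with v≈1.69172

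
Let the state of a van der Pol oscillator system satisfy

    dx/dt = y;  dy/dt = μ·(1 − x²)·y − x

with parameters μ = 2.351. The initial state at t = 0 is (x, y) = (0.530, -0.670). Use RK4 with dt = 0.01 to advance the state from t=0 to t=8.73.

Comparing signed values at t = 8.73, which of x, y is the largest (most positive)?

largest component: y

t=0.000: state=(0.530, -0.670)
step 1 (dt=0.01): k1=(-0.670, -1.663), k2=(-0.678, -1.679), k3=(-0.678, -1.679), k4=(-0.687, -1.696); state += dt/6·(k1+2k2+2k3+k4)
t=0.010: state=(0.523, -0.687)
t=0.020: state=(0.516, -0.704)
t=0.030: state=(0.509, -0.721)
continuing one RK4 step at a time; state shown every 50 steps (Δt=0.5):
t=0.500: state=(-0.118, -2.209)
t=1.000: state=(-1.572, -2.168)
t=1.500: state=(-1.876, 0.156)
t=2.000: state=(-1.739, 0.334)
t=2.500: state=(-1.554, 0.411)
t=3.000: state=(-1.319, 0.543)
t=3.500: state=(-0.982, 0.861)
t=4.000: state=(-0.329, 2.032)
t=4.500: state=(1.369, 3.776)
t=5.000: state=(2.020, -0.074)
t=5.500: state=(1.906, -0.291)
t=6.000: state=(1.748, -0.339)
t=6.500: state=(1.563, -0.408)
t=7.000: state=(1.331, -0.535)
t=7.500: state=(1.000, -0.839)
t=8.000: state=(0.372, -1.938)
t=8.500: state=(-1.287, -3.952)
t=8.730: state=(-1.900, -1.308)
compare at T: x=-1.900, y=-1.308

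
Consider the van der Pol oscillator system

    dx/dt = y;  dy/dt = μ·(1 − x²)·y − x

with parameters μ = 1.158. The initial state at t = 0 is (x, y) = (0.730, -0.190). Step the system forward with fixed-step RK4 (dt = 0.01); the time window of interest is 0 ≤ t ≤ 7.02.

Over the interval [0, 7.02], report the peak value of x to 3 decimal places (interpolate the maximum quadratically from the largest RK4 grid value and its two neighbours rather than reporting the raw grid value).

max x = 2.000

t=0.000: state=(0.730, -0.190)
step 1 (dt=0.01): k1=(-0.190, -0.833), k2=(-0.194, -0.834), k3=(-0.194, -0.834), k4=(-0.198, -0.836); state += dt/6·(k1+2k2+2k3+k4)
t=0.010: state=(0.728, -0.198)
t=0.020: state=(0.726, -0.207)
t=0.030: state=(0.724, -0.215)
continuing one RK4 step at a time; state shown every 25 steps (Δt=0.25):
t=0.250: state=(0.656, -0.409)
t=0.500: state=(0.523, -0.658)
t=0.750: state=(0.323, -0.955)
t=1.000: state=(0.040, -1.316)
t=1.250: state=(-0.338, -1.704)
t=1.500: state=(-0.798, -1.914)
t=1.750: state=(-1.252, -1.621)
t=2.000: state=(-1.571, -0.896)
t=2.250: state=(-1.705, -0.220)
t=2.500: state=(-1.703, 0.202)
t=2.750: state=(-1.619, 0.448)
t=3.000: state=(-1.485, 0.618)
t=3.250: state=(-1.311, 0.776)
t=3.500: state=(-1.094, 0.965)
t=3.750: state=(-0.822, 1.229)
t=4.000: state=(-0.468, 1.628)
t=4.250: state=(0.007, 2.199)
t=4.500: state=(0.631, 2.748)
t=4.750: state=(1.314, 2.515)
t=5.000: state=(1.801, 1.304)
t=5.250: state=(1.986, 0.272)
t=5.500: state=(1.984, -0.219)
t=5.750: state=(1.899, -0.433)
t=6.000: state=(1.775, -0.552)
t=6.250: state=(1.624, -0.649)
t=6.500: state=(1.449, -0.757)
t=6.750: state=(1.243, -0.899)
t=7.000: state=(0.994, -1.106)
t=7.020: state=(0.972, -1.127)
largest grid value and its neighbours: x(5.350)=1.99990, x(5.360)=2.00003, x(5.370)=1.99997
parabola through these three points peaks at t≈5.362 with x≈2.00004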